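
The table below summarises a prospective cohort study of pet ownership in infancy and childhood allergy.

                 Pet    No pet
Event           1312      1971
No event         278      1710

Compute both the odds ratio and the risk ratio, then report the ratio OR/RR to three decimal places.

Reading the table with exposure as columns: a = 1312 (Pet, case), b = 278 (Pet, non-case), c = 1971 (No pet, case), d = 1710.
OR = (1312·1710)/(278·1971) = 2243520/547938 = 4.09448
Risk in exposed = 1312/1590 = 0.82516; risk in unexposed = 1971/3681 = 0.53545; RR = 1.54105
OR/RR = 4.09448 / 1.54105 = 2.65695
The outcome is not rare, so the OR lies further from 1 than the RR.

2.657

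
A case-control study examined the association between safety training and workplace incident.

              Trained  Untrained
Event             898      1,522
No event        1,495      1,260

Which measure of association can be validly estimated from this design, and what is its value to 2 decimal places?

0.50

Reading the table with exposure as columns: a = 898 (Trained, case), b = 1495 (Trained, non-case), c = 1522 (Untrained, case), d = 1260.
This is a case-control study: participants were sampled on outcome status, so risks in the source population cannot be estimated directly — relative risk is not valid here. The odds ratio is the appropriate measure.
OR = (a·d)/(b·c) = (898 × 1260) / (1495 × 1522) = 1131480 / 2275390 = 0.49727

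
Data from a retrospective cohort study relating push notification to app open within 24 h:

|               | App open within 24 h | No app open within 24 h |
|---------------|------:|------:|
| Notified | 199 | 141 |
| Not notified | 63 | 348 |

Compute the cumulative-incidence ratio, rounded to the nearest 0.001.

Cells: a = 199, b = 141, c = 63, d = 348.
Risk in exposed = 199/340 = 0.58529; risk in unexposed = 63/411 = 0.15328.
RR = 0.58529 / 0.15328 = 3.81835
The risk among the exposed is 3.82 times that among the unexposed.

3.818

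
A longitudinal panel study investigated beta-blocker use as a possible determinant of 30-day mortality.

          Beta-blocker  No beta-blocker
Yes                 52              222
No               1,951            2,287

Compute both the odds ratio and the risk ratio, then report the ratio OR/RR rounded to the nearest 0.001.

Reading the table with exposure as columns: a = 52 (Beta-blocker, case), b = 1951 (Beta-blocker, non-case), c = 222 (No beta-blocker, case), d = 2287.
OR = (52·2287)/(1951·222) = 118924/433122 = 0.27457
Risk in exposed = 52/2003 = 0.02596; risk in unexposed = 222/2509 = 0.08848; RR = 0.29341
OR/RR = 0.27457 / 0.29341 = 0.93581
The outcome is rare in both groups, so OR ≈ RR (ratio near 1).

0.936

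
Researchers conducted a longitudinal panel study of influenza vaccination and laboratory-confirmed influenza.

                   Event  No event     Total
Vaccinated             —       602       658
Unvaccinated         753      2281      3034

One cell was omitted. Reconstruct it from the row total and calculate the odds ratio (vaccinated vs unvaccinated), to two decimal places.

0.28

The missing cell is in the exposed row: 658 − 602 = 56.
So a = 56, b = 602, c = 753, d = 2281.
OR = (a·d)/(b·c) = (56 × 2281) / (602 × 753) = 127736 / 453306 = 0.28179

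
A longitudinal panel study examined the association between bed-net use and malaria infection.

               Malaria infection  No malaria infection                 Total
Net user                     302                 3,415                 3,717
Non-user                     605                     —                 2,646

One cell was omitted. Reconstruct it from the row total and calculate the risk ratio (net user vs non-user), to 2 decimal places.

The missing cell is in the unexposed row: 2646 − 605 = 2041.
So a = 302, b = 3415, c = 605, d = 2041.
RR = [a/(a+b)] / [c/(c+d)] = (302/3717) / (605/2646) = 0.08125/0.22865 = 0.35534

0.36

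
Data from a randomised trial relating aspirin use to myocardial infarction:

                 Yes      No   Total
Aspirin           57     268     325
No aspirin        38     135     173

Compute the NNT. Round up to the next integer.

23

Risk in treated group = 57/325 = 0.17538; risk in control = 38/173 = 0.21965.
Absolute risk reduction = 0.21965 − 0.17538 = 0.04427
NNT = 1 / ARR = 1 / 0.04427 = 22.589 → round up → 23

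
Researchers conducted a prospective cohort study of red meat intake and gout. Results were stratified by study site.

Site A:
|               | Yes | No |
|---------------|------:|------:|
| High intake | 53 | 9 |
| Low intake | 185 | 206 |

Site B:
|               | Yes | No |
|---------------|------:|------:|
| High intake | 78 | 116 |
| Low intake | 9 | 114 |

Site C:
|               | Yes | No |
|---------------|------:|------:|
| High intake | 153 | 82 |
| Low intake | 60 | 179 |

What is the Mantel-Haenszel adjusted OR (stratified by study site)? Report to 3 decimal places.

OR_MH = Σ(aᵢdᵢ/nᵢ) / Σ(bᵢcᵢ/nᵢ), where nᵢ is the stratum total.
Stratum 1 (Site A): n = 453; a·d/n = 53·206/453 = 24.1015; b·c/n = 9·185/453 = 3.6755
Stratum 2 (Site B): n = 317; a·d/n = 78·114/317 = 28.0505; b·c/n = 116·9/317 = 3.2934
Stratum 3 (Site C): n = 474; a·d/n = 153·179/474 = 57.7785; b·c/n = 82·60/474 = 10.3797
OR_MH = (24.1015 + 28.0505 + 57.7785) / (3.6755 + 3.2934 + 10.3797) = 109.9305 / 17.3486 = 6.33656

6.337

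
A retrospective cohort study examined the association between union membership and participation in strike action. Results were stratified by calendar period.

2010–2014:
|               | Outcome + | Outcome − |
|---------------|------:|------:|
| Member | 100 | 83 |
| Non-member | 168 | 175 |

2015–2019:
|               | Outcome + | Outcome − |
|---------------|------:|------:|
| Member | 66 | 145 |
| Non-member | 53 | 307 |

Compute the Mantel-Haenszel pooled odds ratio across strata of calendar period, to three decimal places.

OR_MH = Σ(aᵢdᵢ/nᵢ) / Σ(bᵢcᵢ/nᵢ), where nᵢ is the stratum total.
Stratum 1 (2010–2014): n = 526; a·d/n = 100·175/526 = 33.2700; b·c/n = 83·168/526 = 26.5095
Stratum 2 (2015–2019): n = 571; a·d/n = 66·307/571 = 35.4851; b·c/n = 145·53/571 = 13.4588
OR_MH = (33.2700 + 35.4851) / (26.5095 + 13.4588) = 68.7551 / 39.9683 = 1.72024

1.720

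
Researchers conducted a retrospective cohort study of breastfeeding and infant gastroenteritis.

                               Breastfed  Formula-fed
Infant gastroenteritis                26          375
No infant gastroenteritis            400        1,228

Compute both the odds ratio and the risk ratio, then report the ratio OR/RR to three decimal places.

Reading the table with exposure as columns: a = 26 (Breastfed, case), b = 400 (Breastfed, non-case), c = 375 (Formula-fed, case), d = 1228.
OR = (26·1228)/(400·375) = 31928/150000 = 0.21285
Risk in exposed = 26/426 = 0.06103; risk in unexposed = 375/1603 = 0.23394; RR = 0.26090
OR/RR = 0.21285 / 0.26090 = 0.81586
The outcome is not rare, so the OR lies further from 1 than the RR.

0.816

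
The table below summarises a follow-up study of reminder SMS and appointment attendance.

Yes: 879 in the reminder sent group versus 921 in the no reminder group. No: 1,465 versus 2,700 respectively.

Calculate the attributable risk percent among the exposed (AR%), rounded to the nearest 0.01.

From the description: a = 879, b = 1465, c = 921, d = 2700.
Risk in exposed = 879/2344 = 0.37500; risk in unexposed = 921/3621 = 0.25435.
RR = 0.37500/0.25435 = 1.47435
AR% = (RR − 1)/RR × 100 = (1.47435 − 1)/1.47435 × 100 = 32.1734%

32.17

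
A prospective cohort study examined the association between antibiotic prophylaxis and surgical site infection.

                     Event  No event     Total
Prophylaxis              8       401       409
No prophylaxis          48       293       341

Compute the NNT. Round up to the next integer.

Risk in treated group = 8/409 = 0.01956; risk in control = 48/341 = 0.14076.
Absolute risk reduction = 0.14076 − 0.01956 = 0.12120
NNT = 1 / ARR = 1 / 0.12120 = 8.251 → round up → 9

9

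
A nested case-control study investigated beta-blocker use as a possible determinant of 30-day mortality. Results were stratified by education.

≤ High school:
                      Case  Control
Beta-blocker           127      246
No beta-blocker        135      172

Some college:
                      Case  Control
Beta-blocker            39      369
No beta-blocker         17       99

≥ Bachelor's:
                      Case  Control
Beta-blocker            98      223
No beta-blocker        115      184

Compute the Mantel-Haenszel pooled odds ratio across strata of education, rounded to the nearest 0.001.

0.671

OR_MH = Σ(aᵢdᵢ/nᵢ) / Σ(bᵢcᵢ/nᵢ), where nᵢ is the stratum total.
Stratum 1 (≤ High school): n = 680; a·d/n = 127·172/680 = 32.1235; b·c/n = 246·135/680 = 48.8382
Stratum 2 (Some college): n = 524; a·d/n = 39·99/524 = 7.3683; b·c/n = 369·17/524 = 11.9714
Stratum 3 (≥ Bachelor's): n = 620; a·d/n = 98·184/620 = 29.0839; b·c/n = 223·115/620 = 41.3629
OR_MH = (32.1235 + 7.3683 + 29.0839) / (48.8382 + 11.9714 + 41.3629) = 68.5757 / 102.1725 = 0.67118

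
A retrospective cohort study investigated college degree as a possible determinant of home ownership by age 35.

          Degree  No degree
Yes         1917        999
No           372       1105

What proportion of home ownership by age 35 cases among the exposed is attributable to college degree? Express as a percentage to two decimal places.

Reading the table with exposure as columns: a = 1917 (Degree, case), b = 372 (Degree, non-case), c = 999 (No degree, case), d = 1105.
Risk in exposed = 1917/2289 = 0.83748; risk in unexposed = 999/2104 = 0.47481.
RR = 0.83748/0.47481 = 1.76383
AR% = (RR − 1)/RR × 100 = (1.76383 − 1)/1.76383 × 100 = 43.3052%

43.31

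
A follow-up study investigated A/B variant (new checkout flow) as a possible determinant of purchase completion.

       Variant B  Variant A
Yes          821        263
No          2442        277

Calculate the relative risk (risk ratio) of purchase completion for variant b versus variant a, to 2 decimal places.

0.52

Reading the table with exposure as columns: a = 821 (Variant B, case), b = 2442 (Variant B, non-case), c = 263 (Variant A, case), d = 277.
Risk in exposed = 821/3263 = 0.25161; risk in unexposed = 263/540 = 0.48704.
RR = 0.25161 / 0.48704 = 0.51661
The risk is 48% lower among the exposed than among the unexposed.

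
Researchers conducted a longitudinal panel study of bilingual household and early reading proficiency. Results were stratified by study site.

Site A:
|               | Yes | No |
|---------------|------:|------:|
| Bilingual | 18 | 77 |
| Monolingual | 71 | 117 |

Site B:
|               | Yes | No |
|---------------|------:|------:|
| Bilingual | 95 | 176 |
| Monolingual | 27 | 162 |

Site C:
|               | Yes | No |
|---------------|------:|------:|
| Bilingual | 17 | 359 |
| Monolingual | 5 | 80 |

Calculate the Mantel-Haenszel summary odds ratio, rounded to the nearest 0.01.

OR_MH = Σ(aᵢdᵢ/nᵢ) / Σ(bᵢcᵢ/nᵢ), where nᵢ is the stratum total.
Stratum 1 (Site A): n = 283; a·d/n = 18·117/283 = 7.4417; b·c/n = 77·71/283 = 19.3180
Stratum 2 (Site B): n = 460; a·d/n = 95·162/460 = 33.4565; b·c/n = 176·27/460 = 10.3304
Stratum 3 (Site C): n = 461; a·d/n = 17·80/461 = 2.9501; b·c/n = 359·5/461 = 3.8937
OR_MH = (7.4417 + 33.4565 + 2.9501) / (19.3180 + 10.3304 + 3.8937) = 43.8483 / 33.5422 = 1.30726

1.31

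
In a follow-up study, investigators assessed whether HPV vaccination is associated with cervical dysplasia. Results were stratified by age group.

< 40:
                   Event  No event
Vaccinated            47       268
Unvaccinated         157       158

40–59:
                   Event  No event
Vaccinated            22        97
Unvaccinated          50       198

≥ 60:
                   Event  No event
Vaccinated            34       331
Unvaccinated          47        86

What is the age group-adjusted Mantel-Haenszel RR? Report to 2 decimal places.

RR_MH = Σ(aᵢ·n₀ᵢ/nᵢ) / Σ(cᵢ·n₁ᵢ/nᵢ), with n₁ᵢ = aᵢ+bᵢ (exposed), n₀ᵢ = cᵢ+dᵢ (unexposed), nᵢ = n₁ᵢ+n₀ᵢ.
Stratum 1 (< 40): n₁ = 315, n₀ = 315, n = 630; a·n₀/n = 47·315/630 = 23.5000; c·n₁/n = 157·315/630 = 78.5000
Stratum 2 (40–59): n₁ = 119, n₀ = 248, n = 367; a·n₀/n = 22·248/367 = 14.8665; c·n₁/n = 50·119/367 = 16.2125
Stratum 3 (≥ 60): n₁ = 365, n₀ = 133, n = 498; a·n₀/n = 34·133/498 = 9.0803; c·n₁/n = 47·365/498 = 34.4478
RR_MH = (23.5000 + 14.8665 + 9.0803) / (78.5000 + 16.2125 + 34.4478) = 47.4468 / 129.1603 = 0.36735

0.37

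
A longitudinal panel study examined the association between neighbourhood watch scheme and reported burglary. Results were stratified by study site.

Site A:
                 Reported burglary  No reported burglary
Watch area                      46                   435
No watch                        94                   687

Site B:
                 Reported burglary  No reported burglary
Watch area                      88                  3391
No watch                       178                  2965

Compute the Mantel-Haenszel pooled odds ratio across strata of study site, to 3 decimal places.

OR_MH = Σ(aᵢdᵢ/nᵢ) / Σ(bᵢcᵢ/nᵢ), where nᵢ is the stratum total.
Stratum 1 (Site A): n = 1262; a·d/n = 46·687/1262 = 25.0412; b·c/n = 435·94/1262 = 32.4010
Stratum 2 (Site B): n = 6622; a·d/n = 88·2965/6622 = 39.4020; b·c/n = 3391·178/6622 = 91.1504
OR_MH = (25.0412 + 39.4020) / (32.4010 + 91.1504) = 64.4432 / 123.5514 = 0.52159

0.522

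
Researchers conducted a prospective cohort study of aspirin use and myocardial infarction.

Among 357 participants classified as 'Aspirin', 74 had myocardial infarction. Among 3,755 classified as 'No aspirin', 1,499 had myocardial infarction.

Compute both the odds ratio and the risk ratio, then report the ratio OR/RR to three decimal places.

0.758

From the description: a = 74, b = 283, c = 1499, d = 2256.
OR = (74·2256)/(283·1499) = 166944/424217 = 0.39353
Risk in exposed = 74/357 = 0.20728; risk in unexposed = 1499/3755 = 0.39920; RR = 0.51924
OR/RR = 0.39353 / 0.51924 = 0.75790
The outcome is not rare, so the OR lies further from 1 than the RR.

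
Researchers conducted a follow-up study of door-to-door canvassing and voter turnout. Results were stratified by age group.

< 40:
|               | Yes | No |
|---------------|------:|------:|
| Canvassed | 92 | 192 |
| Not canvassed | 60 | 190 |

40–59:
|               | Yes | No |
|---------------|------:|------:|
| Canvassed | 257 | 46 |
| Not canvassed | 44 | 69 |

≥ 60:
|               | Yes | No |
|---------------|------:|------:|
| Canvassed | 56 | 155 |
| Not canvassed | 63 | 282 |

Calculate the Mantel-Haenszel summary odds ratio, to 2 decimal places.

2.36

OR_MH = Σ(aᵢdᵢ/nᵢ) / Σ(bᵢcᵢ/nᵢ), where nᵢ is the stratum total.
Stratum 1 (< 40): n = 534; a·d/n = 92·190/534 = 32.7341; b·c/n = 192·60/534 = 21.5730
Stratum 2 (40–59): n = 416; a·d/n = 257·69/416 = 42.6274; b·c/n = 46·44/416 = 4.8654
Stratum 3 (≥ 60): n = 556; a·d/n = 56·282/556 = 28.4029; b·c/n = 155·63/556 = 17.5629
OR_MH = (32.7341 + 42.6274 + 28.4029) / (21.5730 + 4.8654 + 17.5629) = 103.7644 / 44.0014 = 2.35821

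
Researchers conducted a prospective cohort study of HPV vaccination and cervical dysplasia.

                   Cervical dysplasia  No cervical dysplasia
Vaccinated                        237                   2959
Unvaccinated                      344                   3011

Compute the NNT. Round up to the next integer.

36

Risk in treated group = 237/3196 = 0.07416; risk in control = 344/3355 = 0.10253.
Absolute risk reduction = 0.10253 − 0.07416 = 0.02838
NNT = 1 / ARR = 1 / 0.02838 = 35.238 → round up → 36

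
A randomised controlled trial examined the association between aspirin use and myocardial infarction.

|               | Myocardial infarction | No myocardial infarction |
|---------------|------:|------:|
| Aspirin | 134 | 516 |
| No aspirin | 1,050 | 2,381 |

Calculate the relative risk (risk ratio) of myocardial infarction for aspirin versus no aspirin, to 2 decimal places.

0.67

Cells: a = 134, b = 516, c = 1050, d = 2381.
Risk in exposed = 134/650 = 0.20615; risk in unexposed = 1050/3431 = 0.30603.
RR = 0.20615 / 0.30603 = 0.67363
The risk is 33% lower among the exposed than among the unexposed.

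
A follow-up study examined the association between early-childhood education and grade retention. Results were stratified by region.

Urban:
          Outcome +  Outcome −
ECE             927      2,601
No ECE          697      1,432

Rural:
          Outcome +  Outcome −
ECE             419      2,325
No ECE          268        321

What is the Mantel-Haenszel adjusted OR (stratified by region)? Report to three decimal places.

OR_MH = Σ(aᵢdᵢ/nᵢ) / Σ(bᵢcᵢ/nᵢ), where nᵢ is the stratum total.
Stratum 1 (Urban): n = 5657; a·d/n = 927·1432/5657 = 234.6587; b·c/n = 2601·697/5657 = 320.4697
Stratum 2 (Rural): n = 3333; a·d/n = 419·321/3333 = 40.3537; b·c/n = 2325·268/3333 = 186.9487
OR_MH = (234.6587 + 40.3537) / (320.4697 + 186.9487) = 275.0124 / 507.4184 = 0.54198

0.542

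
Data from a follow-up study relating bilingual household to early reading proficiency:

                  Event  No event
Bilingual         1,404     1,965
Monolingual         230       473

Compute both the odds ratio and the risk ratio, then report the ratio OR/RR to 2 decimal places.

1.15

Cells: a = 1404, b = 1965, c = 230, d = 473.
OR = (1404·473)/(1965·230) = 664092/451950 = 1.46939
Risk in exposed = 1404/3369 = 0.41674; risk in unexposed = 230/703 = 0.32717; RR = 1.27378
OR/RR = 1.46939 / 1.27378 = 1.15357
The outcome is not rare, so the OR lies further from 1 than the RR.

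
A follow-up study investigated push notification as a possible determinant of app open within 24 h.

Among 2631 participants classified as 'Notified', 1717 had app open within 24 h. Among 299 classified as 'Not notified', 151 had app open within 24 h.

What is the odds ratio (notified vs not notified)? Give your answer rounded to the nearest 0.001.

1.841

From the description: a = 1717, b = 914, c = 151, d = 148.
OR = (a·d)/(b·c) = (1717 × 148) / (914 × 151) = 254116 / 138014 = 1.84123
The odds of app open within 24 h are about 1.84 times as high in the notified group.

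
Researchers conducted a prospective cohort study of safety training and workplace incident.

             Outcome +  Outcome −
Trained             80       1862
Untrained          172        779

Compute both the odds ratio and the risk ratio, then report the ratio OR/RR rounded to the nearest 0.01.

0.85

Cells: a = 80, b = 1862, c = 172, d = 779.
OR = (80·779)/(1862·172) = 62320/320264 = 0.19459
Risk in exposed = 80/1942 = 0.04119; risk in unexposed = 172/951 = 0.18086; RR = 0.22777
OR/RR = 0.19459 / 0.22777 = 0.85433
The outcome is not rare, so the OR lies further from 1 than the RR.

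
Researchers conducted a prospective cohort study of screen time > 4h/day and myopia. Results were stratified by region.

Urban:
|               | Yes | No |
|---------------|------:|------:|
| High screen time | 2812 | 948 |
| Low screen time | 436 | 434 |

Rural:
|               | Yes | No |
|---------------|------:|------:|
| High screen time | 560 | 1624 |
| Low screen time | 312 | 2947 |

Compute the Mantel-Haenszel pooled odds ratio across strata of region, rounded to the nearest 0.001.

OR_MH = Σ(aᵢdᵢ/nᵢ) / Σ(bᵢcᵢ/nᵢ), where nᵢ is the stratum total.
Stratum 1 (Urban): n = 4630; a·d/n = 2812·434/4630 = 263.5870; b·c/n = 948·436/4630 = 89.2717
Stratum 2 (Rural): n = 5443; a·d/n = 560·2947/5443 = 303.2004; b·c/n = 1624·312/5443 = 93.0898
OR_MH = (263.5870 + 303.2004) / (89.2717 + 93.0898) = 566.7875 / 182.3615 = 3.10804

3.108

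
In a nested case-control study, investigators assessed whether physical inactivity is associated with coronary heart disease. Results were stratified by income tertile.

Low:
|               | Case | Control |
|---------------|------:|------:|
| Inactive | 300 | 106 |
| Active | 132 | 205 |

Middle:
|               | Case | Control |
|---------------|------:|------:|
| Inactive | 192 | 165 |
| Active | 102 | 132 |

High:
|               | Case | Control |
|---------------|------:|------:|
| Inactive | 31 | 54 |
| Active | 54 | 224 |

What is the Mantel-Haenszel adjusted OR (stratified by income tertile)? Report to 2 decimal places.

OR_MH = Σ(aᵢdᵢ/nᵢ) / Σ(bᵢcᵢ/nᵢ), where nᵢ is the stratum total.
Stratum 1 (Low): n = 743; a·d/n = 300·205/743 = 82.7725; b·c/n = 106·132/743 = 18.8318
Stratum 2 (Middle): n = 591; a·d/n = 192·132/591 = 42.8832; b·c/n = 165·102/591 = 28.4772
Stratum 3 (High): n = 363; a·d/n = 31·224/363 = 19.1295; b·c/n = 54·54/363 = 8.0331
OR_MH = (82.7725 + 42.8832 + 19.1295) / (18.8318 + 28.4772 + 8.0331) = 144.7853 / 55.3420 = 2.61619

2.62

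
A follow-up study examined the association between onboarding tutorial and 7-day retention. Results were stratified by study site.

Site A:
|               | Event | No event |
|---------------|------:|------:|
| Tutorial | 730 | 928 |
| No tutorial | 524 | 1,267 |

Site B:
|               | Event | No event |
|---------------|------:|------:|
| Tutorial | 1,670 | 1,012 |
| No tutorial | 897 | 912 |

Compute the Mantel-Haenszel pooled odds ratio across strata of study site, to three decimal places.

OR_MH = Σ(aᵢdᵢ/nᵢ) / Σ(bᵢcᵢ/nᵢ), where nᵢ is the stratum total.
Stratum 1 (Site A): n = 3449; a·d/n = 730·1267/3449 = 268.1676; b·c/n = 928·524/3449 = 140.9893
Stratum 2 (Site B): n = 4491; a·d/n = 1670·912/4491 = 339.1316; b·c/n = 1012·897/4491 = 202.1296
OR_MH = (268.1676 + 339.1316) / (140.9893 + 202.1296) = 607.2992 / 343.1189 = 1.76994

1.770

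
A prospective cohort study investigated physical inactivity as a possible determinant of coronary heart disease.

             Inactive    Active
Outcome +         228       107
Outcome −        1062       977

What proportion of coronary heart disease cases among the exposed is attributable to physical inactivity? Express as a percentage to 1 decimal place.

Reading the table with exposure as columns: a = 228 (Inactive, case), b = 1062 (Inactive, non-case), c = 107 (Active, case), d = 977.
Risk in exposed = 228/1290 = 0.17674; risk in unexposed = 107/1084 = 0.09871.
RR = 0.17674/0.09871 = 1.79057
AR% = (RR − 1)/RR × 100 = (1.79057 − 1)/1.79057 × 100 = 44.1518%

44.2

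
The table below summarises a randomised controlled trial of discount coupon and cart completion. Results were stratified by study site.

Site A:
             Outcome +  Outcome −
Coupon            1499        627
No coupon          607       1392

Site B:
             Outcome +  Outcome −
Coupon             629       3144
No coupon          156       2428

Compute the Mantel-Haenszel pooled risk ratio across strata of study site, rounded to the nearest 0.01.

2.42

RR_MH = Σ(aᵢ·n₀ᵢ/nᵢ) / Σ(cᵢ·n₁ᵢ/nᵢ), with n₁ᵢ = aᵢ+bᵢ (exposed), n₀ᵢ = cᵢ+dᵢ (unexposed), nᵢ = n₁ᵢ+n₀ᵢ.
Stratum 1 (Site A): n₁ = 2126, n₀ = 1999, n = 4125; a·n₀/n = 1499·1999/4125 = 726.4245; c·n₁/n = 607·2126/4125 = 312.8441
Stratum 2 (Site B): n₁ = 3773, n₀ = 2584, n = 6357; a·n₀/n = 629·2584/6357 = 255.6766; c·n₁/n = 156·3773/6357 = 92.5890
RR_MH = (726.4245 + 255.6766) / (312.8441 + 92.5890) = 982.1011 / 405.4331 = 2.42235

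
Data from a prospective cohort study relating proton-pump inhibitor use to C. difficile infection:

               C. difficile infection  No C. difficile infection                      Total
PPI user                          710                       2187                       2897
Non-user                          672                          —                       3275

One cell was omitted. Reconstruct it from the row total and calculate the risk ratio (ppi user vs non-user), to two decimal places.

The missing cell is in the unexposed row: 3275 − 672 = 2603.
So a = 710, b = 2187, c = 672, d = 2603.
RR = [a/(a+b)] / [c/(c+d)] = (710/2897) / (672/3275) = 0.24508/0.20519 = 1.19441

1.19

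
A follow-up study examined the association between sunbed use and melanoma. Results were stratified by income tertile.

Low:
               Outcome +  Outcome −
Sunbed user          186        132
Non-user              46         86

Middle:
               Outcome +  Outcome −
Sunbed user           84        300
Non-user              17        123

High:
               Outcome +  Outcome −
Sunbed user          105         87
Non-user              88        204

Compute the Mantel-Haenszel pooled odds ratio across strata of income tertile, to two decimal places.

OR_MH = Σ(aᵢdᵢ/nᵢ) / Σ(bᵢcᵢ/nᵢ), where nᵢ is the stratum total.
Stratum 1 (Low): n = 450; a·d/n = 186·86/450 = 35.5467; b·c/n = 132·46/450 = 13.4933
Stratum 2 (Middle): n = 524; a·d/n = 84·123/524 = 19.7176; b·c/n = 300·17/524 = 9.7328
Stratum 3 (High): n = 484; a·d/n = 105·204/484 = 44.2562; b·c/n = 87·88/484 = 15.8182
OR_MH = (35.5467 + 19.7176 + 44.2562) / (13.4933 + 9.7328 + 15.8182) = 99.5204 / 39.0443 = 2.54891

2.55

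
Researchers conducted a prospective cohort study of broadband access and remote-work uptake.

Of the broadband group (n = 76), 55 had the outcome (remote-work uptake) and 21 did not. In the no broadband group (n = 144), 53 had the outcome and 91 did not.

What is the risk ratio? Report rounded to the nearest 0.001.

From the description: a = 55, b = 21, c = 53, d = 91.
Risk in exposed = 55/76 = 0.72368; risk in unexposed = 53/144 = 0.36806.
RR = 0.72368 / 0.36806 = 1.96624
The risk among the exposed is 1.97 times that among the unexposed.

1.966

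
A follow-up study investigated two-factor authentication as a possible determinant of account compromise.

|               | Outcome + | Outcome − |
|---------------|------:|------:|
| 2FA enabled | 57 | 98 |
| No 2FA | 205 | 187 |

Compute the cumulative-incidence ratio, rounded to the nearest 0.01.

0.70

Cells: a = 57, b = 98, c = 205, d = 187.
Risk in exposed = 57/155 = 0.36774; risk in unexposed = 205/392 = 0.52296.
RR = 0.36774 / 0.52296 = 0.70319
The risk is 30% lower among the exposed than among the unexposed.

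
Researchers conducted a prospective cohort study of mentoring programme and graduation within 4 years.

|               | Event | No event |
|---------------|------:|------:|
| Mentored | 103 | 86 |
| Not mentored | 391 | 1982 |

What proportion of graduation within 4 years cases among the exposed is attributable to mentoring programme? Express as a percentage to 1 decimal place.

Cells: a = 103, b = 86, c = 391, d = 1982.
Risk in exposed = 103/189 = 0.54497; risk in unexposed = 391/2373 = 0.16477.
RR = 0.54497/0.16477 = 3.30747
AR% = (RR − 1)/RR × 100 = (3.30747 − 1)/3.30747 × 100 = 69.7654%

69.8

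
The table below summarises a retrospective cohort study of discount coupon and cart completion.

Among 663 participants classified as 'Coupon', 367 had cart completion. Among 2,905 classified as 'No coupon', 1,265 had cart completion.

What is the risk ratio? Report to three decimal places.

1.271

From the description: a = 367, b = 296, c = 1265, d = 1640.
Risk in exposed = 367/663 = 0.55354; risk in unexposed = 1265/2905 = 0.43546.
RR = 0.55354 / 0.43546 = 1.27118
The risk among the exposed is 1.27 times that among the unexposed.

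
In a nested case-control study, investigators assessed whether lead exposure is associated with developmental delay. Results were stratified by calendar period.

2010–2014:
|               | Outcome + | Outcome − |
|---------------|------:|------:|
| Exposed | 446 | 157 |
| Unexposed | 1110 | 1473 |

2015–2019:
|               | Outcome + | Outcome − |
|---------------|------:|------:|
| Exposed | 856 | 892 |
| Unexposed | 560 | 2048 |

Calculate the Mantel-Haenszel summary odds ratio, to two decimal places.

3.59

OR_MH = Σ(aᵢdᵢ/nᵢ) / Σ(bᵢcᵢ/nᵢ), where nᵢ is the stratum total.
Stratum 1 (2010–2014): n = 3186; a·d/n = 446·1473/3186 = 206.2015; b·c/n = 157·1110/3186 = 54.6987
Stratum 2 (2015–2019): n = 4356; a·d/n = 856·2048/4356 = 402.4536; b·c/n = 892·560/4356 = 114.6740
OR_MH = (206.2015 + 402.4536) / (54.6987 + 114.6740) = 608.6551 / 169.3727 = 3.59358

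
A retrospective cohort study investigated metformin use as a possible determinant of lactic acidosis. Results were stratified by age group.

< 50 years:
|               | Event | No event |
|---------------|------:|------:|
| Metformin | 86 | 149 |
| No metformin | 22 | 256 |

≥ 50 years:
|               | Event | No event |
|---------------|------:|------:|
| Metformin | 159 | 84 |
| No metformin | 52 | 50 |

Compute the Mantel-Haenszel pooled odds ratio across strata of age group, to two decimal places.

OR_MH = Σ(aᵢdᵢ/nᵢ) / Σ(bᵢcᵢ/nᵢ), where nᵢ is the stratum total.
Stratum 1 (< 50 years): n = 513; a·d/n = 86·256/513 = 42.9162; b·c/n = 149·22/513 = 6.3899
Stratum 2 (≥ 50 years): n = 345; a·d/n = 159·50/345 = 23.0435; b·c/n = 84·52/345 = 12.6609
OR_MH = (42.9162 + 23.0435) / (6.3899 + 12.6609) = 65.9597 / 19.0507 = 3.46232

3.46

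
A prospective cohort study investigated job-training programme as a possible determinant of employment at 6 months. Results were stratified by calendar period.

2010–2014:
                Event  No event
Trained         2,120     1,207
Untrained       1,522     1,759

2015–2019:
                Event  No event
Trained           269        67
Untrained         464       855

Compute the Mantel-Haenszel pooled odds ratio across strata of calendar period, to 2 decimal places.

2.37

OR_MH = Σ(aᵢdᵢ/nᵢ) / Σ(bᵢcᵢ/nᵢ), where nᵢ is the stratum total.
Stratum 1 (2010–2014): n = 6608; a·d/n = 2120·1759/6608 = 564.3281; b·c/n = 1207·1522/6608 = 278.0045
Stratum 2 (2015–2019): n = 1655; a·d/n = 269·855/1655 = 138.9698; b·c/n = 67·464/1655 = 18.7843
OR_MH = (564.3281 + 138.9698) / (278.0045 + 18.7843) = 703.2979 / 296.7888 = 2.36969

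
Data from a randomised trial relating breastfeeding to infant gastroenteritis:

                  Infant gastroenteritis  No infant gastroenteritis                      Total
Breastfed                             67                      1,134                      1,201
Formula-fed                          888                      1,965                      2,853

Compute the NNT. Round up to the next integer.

4

Risk in treated group = 67/1201 = 0.05579; risk in control = 888/2853 = 0.31125.
Absolute risk reduction = 0.31125 − 0.05579 = 0.25546
NNT = 1 / ARR = 1 / 0.25546 = 3.914 → round up → 4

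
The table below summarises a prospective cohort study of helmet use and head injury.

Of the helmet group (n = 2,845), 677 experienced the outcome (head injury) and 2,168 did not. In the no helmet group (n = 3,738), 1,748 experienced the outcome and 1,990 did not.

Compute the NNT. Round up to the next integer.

Risk in treated group = 677/2845 = 0.23796; risk in control = 1748/3738 = 0.46763.
Absolute risk reduction = 0.46763 − 0.23796 = 0.22967
NNT = 1 / ARR = 1 / 0.22967 = 4.354 → round up → 5

5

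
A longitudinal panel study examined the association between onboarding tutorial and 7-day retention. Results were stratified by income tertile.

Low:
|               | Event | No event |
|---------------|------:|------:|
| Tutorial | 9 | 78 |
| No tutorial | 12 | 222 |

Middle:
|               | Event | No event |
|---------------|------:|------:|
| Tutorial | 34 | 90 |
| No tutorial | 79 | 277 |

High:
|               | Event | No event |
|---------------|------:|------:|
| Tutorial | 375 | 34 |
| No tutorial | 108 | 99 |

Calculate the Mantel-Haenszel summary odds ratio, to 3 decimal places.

3.635

OR_MH = Σ(aᵢdᵢ/nᵢ) / Σ(bᵢcᵢ/nᵢ), where nᵢ is the stratum total.
Stratum 1 (Low): n = 321; a·d/n = 9·222/321 = 6.2243; b·c/n = 78·12/321 = 2.9159
Stratum 2 (Middle): n = 480; a·d/n = 34·277/480 = 19.6208; b·c/n = 90·79/480 = 14.8125
Stratum 3 (High): n = 616; a·d/n = 375·99/616 = 60.2679; b·c/n = 34·108/616 = 5.9610
OR_MH = (6.2243 + 19.6208 + 60.2679) / (2.9159 + 14.8125 + 5.9610) = 86.1130 / 23.6894 = 3.63508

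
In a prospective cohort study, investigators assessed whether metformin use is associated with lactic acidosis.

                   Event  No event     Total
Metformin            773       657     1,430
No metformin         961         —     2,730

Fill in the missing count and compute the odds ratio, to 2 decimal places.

The missing cell is in the unexposed row: 2730 − 961 = 1769.
So a = 773, b = 657, c = 961, d = 1769.
OR = (a·d)/(b·c) = (773 × 1769) / (657 × 961) = 1367437 / 631377 = 2.16580

2.17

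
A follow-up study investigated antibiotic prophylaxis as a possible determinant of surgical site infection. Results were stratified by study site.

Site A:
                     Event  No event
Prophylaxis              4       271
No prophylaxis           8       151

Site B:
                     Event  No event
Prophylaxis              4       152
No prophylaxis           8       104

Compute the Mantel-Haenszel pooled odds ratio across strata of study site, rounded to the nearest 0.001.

OR_MH = Σ(aᵢdᵢ/nᵢ) / Σ(bᵢcᵢ/nᵢ), where nᵢ is the stratum total.
Stratum 1 (Site A): n = 434; a·d/n = 4·151/434 = 1.3917; b·c/n = 271·8/434 = 4.9954
Stratum 2 (Site B): n = 268; a·d/n = 4·104/268 = 1.5522; b·c/n = 152·8/268 = 4.5373
OR_MH = (1.3917 + 1.5522) / (4.9954 + 4.5373) = 2.9439 / 9.5327 = 0.30883

0.309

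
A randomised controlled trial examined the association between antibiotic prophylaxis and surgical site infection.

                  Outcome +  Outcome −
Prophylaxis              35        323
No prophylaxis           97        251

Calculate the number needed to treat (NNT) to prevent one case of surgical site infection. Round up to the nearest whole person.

Risk in treated group = 35/358 = 0.09777; risk in control = 97/348 = 0.27874.
Absolute risk reduction = 0.27874 − 0.09777 = 0.18097
NNT = 1 / ARR = 1 / 0.18097 = 5.526 → round up → 6

6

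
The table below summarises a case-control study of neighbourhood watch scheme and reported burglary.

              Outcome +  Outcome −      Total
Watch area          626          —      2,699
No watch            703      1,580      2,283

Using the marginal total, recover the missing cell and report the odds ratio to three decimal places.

The missing cell is in the exposed row: 2699 − 626 = 2073.
So a = 626, b = 2073, c = 703, d = 1580.
OR = (a·d)/(b·c) = (626 × 1580) / (2073 × 703) = 989080 / 1457319 = 0.67870

0.679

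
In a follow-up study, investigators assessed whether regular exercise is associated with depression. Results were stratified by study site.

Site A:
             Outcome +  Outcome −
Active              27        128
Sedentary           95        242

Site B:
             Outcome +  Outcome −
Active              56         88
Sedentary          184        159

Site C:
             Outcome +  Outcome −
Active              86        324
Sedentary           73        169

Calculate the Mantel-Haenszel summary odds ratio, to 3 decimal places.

0.571

OR_MH = Σ(aᵢdᵢ/nᵢ) / Σ(bᵢcᵢ/nᵢ), where nᵢ is the stratum total.
Stratum 1 (Site A): n = 492; a·d/n = 27·242/492 = 13.2805; b·c/n = 128·95/492 = 24.7154
Stratum 2 (Site B): n = 487; a·d/n = 56·159/487 = 18.2834; b·c/n = 88·184/487 = 33.2485
Stratum 3 (Site C): n = 652; a·d/n = 86·169/652 = 22.2914; b·c/n = 324·73/652 = 36.2761
OR_MH = (13.2805 + 18.2834 + 22.2914) / (24.7154 + 33.2485 + 36.2761) = 53.8553 / 94.2400 = 0.57147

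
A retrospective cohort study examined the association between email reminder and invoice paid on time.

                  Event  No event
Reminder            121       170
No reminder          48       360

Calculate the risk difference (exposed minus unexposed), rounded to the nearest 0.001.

0.298

Cells: a = 121, b = 170, c = 48, d = 360.
Risk in exposed = 121/291 = 0.415808; risk in unexposed = 48/408 = 0.117647.
Risk difference = 0.415808 − 0.117647 = 0.298161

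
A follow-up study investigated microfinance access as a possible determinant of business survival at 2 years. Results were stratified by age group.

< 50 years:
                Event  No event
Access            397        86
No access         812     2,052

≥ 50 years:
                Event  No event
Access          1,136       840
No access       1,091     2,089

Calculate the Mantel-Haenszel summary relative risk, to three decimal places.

RR_MH = Σ(aᵢ·n₀ᵢ/nᵢ) / Σ(cᵢ·n₁ᵢ/nᵢ), with n₁ᵢ = aᵢ+bᵢ (exposed), n₀ᵢ = cᵢ+dᵢ (unexposed), nᵢ = n₁ᵢ+n₀ᵢ.
Stratum 1 (< 50 years): n₁ = 483, n₀ = 2864, n = 3347; a·n₀/n = 397·2864/3347 = 339.7096; c·n₁/n = 812·483/3347 = 117.1784
Stratum 2 (≥ 50 years): n₁ = 1976, n₀ = 3180, n = 5156; a·n₀/n = 1136·3180/5156 = 700.6362; c·n₁/n = 1091·1976/5156 = 418.1179
RR_MH = (339.7096 + 700.6362) / (117.1784 + 418.1179) = 1040.3457 / 535.2963 = 1.94350

1.943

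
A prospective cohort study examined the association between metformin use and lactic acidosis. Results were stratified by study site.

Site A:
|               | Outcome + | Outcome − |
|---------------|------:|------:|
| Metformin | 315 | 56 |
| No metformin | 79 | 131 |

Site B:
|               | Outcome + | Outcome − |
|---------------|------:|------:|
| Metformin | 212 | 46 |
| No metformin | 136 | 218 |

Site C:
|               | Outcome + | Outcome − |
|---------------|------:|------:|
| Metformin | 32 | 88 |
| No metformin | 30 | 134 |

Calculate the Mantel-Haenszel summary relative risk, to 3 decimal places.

2.117

RR_MH = Σ(aᵢ·n₀ᵢ/nᵢ) / Σ(cᵢ·n₁ᵢ/nᵢ), with n₁ᵢ = aᵢ+bᵢ (exposed), n₀ᵢ = cᵢ+dᵢ (unexposed), nᵢ = n₁ᵢ+n₀ᵢ.
Stratum 1 (Site A): n₁ = 371, n₀ = 210, n = 581; a·n₀/n = 315·210/581 = 113.8554; c·n₁/n = 79·371/581 = 50.4458
Stratum 2 (Site B): n₁ = 258, n₀ = 354, n = 612; a·n₀/n = 212·354/612 = 122.6275; c·n₁/n = 136·258/612 = 57.3333
Stratum 3 (Site C): n₁ = 120, n₀ = 164, n = 284; a·n₀/n = 32·164/284 = 18.4789; c·n₁/n = 30·120/284 = 12.6761
RR_MH = (113.8554 + 122.6275 + 18.4789) / (50.4458 + 57.3333 + 12.6761) = 254.9617 / 120.4552 = 2.11665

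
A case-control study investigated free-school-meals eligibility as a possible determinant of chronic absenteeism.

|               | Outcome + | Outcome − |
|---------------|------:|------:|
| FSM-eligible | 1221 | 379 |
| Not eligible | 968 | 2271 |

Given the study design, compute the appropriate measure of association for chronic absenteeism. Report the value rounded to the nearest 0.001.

Cells: a = 1221, b = 379, c = 968, d = 2271.
This is a case-control study: participants were sampled on outcome status, so risks in the source population cannot be estimated directly — relative risk is not valid here. The odds ratio is the appropriate measure.
OR = (a·d)/(b·c) = (1221 × 2271) / (379 × 968) = 2772891 / 366872 = 7.55820

7.558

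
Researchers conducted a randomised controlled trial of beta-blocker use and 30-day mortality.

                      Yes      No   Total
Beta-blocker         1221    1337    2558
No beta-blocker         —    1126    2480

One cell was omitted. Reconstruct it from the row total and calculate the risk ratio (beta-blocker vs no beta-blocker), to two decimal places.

0.87

The missing cell is in the unexposed row: 2480 − 1126 = 1354.
So a = 1221, b = 1337, c = 1354, d = 1126.
RR = [a/(a+b)] / [c/(c+d)] = (1221/2558) / (1354/2480) = 0.47733/0.54597 = 0.87428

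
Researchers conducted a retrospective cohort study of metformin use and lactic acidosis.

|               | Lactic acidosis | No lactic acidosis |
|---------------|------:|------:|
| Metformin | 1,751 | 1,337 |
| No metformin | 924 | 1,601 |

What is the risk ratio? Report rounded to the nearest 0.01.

Cells: a = 1751, b = 1337, c = 924, d = 1601.
Risk in exposed = 1751/3088 = 0.56703; risk in unexposed = 924/2525 = 0.36594.
RR = 0.56703 / 0.36594 = 1.54952
The risk among the exposed is 1.55 times that among the unexposed.

1.55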